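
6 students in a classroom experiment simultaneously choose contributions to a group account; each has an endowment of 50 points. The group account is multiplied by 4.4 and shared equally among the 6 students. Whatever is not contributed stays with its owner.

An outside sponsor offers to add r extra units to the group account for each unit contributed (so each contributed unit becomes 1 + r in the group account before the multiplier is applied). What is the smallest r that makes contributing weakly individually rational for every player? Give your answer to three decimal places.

0.364

With matching at rate r, one contributed unit becomes (1 + r) in the group account and returns 4.4 × (1 + r) / 6 to the contributor.
Setting this equal to 1: 1 + r = 6/4.4 = 1.3636.
So the minimum matching rate is r = 1.3636 − 1 = 0.364.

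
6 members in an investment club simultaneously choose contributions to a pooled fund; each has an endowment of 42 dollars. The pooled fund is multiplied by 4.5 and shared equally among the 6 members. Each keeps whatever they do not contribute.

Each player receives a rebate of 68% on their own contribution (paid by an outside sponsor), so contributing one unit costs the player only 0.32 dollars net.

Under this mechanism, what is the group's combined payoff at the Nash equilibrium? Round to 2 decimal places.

1305.36 dollars

With the mechanism, a contributed unit returns (4.5/6) / 0.32 = 2.3438 per unit of net cost to the contributor — now above 1 — so contributing fully is weakly dominant for every player.
So the Nash equilibrium is full contribution by all 6; the group earns 6 × (42 × 0.68 + 4.5 × 42) = 1305.36.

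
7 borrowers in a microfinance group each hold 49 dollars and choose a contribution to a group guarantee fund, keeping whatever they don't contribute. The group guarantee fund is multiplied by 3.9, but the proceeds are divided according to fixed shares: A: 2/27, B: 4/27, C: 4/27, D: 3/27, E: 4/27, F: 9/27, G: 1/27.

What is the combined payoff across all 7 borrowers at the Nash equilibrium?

485.10 dollars

Each unit j contributes comes back to j as 3.9 × (j's share), so j prefers to contribute only if that share exceeds 1/3.9 = 0.2564; otherwise keeping the unit dominates.
The only share above 0.2564 is F's 9/27, contributing 49; the remaining 6 contribute 0. Total contributed: 49.
The group guarantee fund pays out 3.9 × 49 = 191.10 in total (split across the unequal shares, but the aggregate is all that matters for the group sum).
The 6 free-riders keep 49 each, adding 294. Group total = 294 + 191.10 = 485.10.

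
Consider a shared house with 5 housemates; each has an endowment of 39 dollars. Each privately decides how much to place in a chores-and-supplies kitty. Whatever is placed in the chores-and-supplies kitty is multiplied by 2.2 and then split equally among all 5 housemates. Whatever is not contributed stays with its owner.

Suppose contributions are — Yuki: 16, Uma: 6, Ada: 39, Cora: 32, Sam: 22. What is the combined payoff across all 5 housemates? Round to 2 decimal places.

333.00 dollars

Total contributed: 16 + 6 + 39 + 32 + 22 = 115; total kept: 5 × 39 − 115 = 80.
The chores-and-supplies kitty pays out 2.2 × 115 = 253.00 in aggregate.
Group total = 80 + 253.00 = 333.00.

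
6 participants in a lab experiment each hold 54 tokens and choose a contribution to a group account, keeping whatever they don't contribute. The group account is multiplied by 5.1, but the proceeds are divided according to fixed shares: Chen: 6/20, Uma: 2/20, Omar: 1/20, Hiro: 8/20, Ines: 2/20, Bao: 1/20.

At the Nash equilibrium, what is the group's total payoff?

A player with share s gets back 5.1·s per unit contributed, so full contribution is dominant for anyone with s > 1/5.1 = 0.1961 and zero contribution is dominant for anyone below.
The shares above 0.1961 belong to Chen and Hiro, contributing 54 each; the remaining 4 contribute 0. Total contributed: 108.
The group account pays out 5.1 × 108 = 550.80 in total (split across the unequal shares, but the aggregate is all that matters for the group sum).
The 4 free-riders keep 54 each, adding 216. Group total = 216 + 550.80 = 766.80.

766.80 tokens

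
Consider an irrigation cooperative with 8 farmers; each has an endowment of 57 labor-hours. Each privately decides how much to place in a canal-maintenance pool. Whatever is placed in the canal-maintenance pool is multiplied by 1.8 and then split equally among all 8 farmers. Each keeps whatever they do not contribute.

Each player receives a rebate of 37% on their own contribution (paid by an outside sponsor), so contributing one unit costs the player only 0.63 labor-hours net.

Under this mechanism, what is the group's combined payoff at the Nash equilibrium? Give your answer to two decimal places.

456.00 labor-hours

With the mechanism, a contributed unit returns (1.8/8) / 0.63 = 0.3571 per unit of net cost — still below 1 — so contributing 0 remains dominant for every player.
Everyone keeps their endowment and the group total is 8 × 57 = 456.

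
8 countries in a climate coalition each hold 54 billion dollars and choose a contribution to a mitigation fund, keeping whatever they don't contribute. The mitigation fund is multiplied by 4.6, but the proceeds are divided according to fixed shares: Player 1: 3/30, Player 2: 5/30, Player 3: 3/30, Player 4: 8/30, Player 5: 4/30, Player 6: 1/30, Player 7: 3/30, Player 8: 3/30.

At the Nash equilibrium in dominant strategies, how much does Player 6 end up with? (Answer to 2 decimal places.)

Each unit j contributes comes back to j as 4.6 × (j's share), so j prefers to contribute only if that share exceeds 1/4.6 = 0.2174; otherwise keeping the unit dominates.
Player 4 alone (share 8/30) is above the threshold, contributing 54; the remaining 7 contribute 0. Total contributed: 54.
Player 6 keeps 54 and receives 4.6 × 54 × 1/30 = 8.28 from the mitigation fund, for a payoff of 62.28.

62.28 billion dollars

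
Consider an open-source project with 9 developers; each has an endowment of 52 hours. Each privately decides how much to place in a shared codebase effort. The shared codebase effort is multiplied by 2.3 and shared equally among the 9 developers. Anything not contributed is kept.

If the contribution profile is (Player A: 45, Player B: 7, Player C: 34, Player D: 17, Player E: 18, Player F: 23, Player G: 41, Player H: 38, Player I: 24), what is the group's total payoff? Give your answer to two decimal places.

Total contributed: 45 + 7 + 34 + 17 + 18 + 23 + 41 + 38 + 24 = 247; total kept: 9 × 52 − 247 = 221.
The shared codebase effort pays out 2.3 × 247 = 568.10 in aggregate.
Group total = 221 + 568.10 = 789.10.

789.10 hours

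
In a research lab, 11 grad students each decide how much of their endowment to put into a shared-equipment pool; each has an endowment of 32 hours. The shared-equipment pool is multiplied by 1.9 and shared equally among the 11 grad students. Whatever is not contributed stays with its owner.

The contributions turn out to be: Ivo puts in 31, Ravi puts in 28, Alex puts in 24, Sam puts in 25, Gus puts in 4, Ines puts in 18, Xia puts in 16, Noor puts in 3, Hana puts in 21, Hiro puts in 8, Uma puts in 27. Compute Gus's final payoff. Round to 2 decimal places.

63.41 hours

Total contributed: 31 + 28 + 24 + 25 + 4 + 18 + 16 + 3 + 21 + 8 + 27 = 205.
Each receives 1.9 × 205 / 11 = 35.41 from the shared-equipment pool.
Gus keeps 32 − 4 = 28, so Gus's payoff is 28 + 35.41 = 63.41.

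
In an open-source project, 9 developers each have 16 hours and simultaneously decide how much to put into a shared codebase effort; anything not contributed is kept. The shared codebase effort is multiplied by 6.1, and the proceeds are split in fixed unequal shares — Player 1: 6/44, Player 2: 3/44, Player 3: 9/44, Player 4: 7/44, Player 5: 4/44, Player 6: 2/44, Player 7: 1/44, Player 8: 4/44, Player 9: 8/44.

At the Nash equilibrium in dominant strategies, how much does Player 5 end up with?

Player j's private return per contributed unit is 6.1 × (j's share). Contributing is weakly dominant for j when that share is at least 1/6.1 = 0.1639, and contributing 0 is dominant otherwise.
Player 3 and Player 9 are above the threshold, contributing 16 each; the remaining 7 contribute 0. Total contributed: 32.
Player 5 keeps 16 and receives 6.1 × 32 × 4/44 = 17.75 from the shared codebase effort, for a payoff of 33.75.

33.75 hours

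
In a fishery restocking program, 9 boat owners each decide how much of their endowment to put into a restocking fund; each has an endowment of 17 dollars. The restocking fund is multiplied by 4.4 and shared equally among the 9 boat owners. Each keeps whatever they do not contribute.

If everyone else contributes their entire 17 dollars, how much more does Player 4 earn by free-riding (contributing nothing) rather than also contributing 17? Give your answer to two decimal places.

Switching from a contribution of 17 to 0 lets Player 4 keep an extra 17 dollars, but lowers the restocking fund by 17, which costs Player 4 their own share of that drop: 4.4/9 × 17 = 8.31.
Net gain = 17 − 8.31 = 8.69. The private return per contributed unit (0.4889) is below 1, so free-riding is indeed the best response regardless of what the others do.

8.69 dollars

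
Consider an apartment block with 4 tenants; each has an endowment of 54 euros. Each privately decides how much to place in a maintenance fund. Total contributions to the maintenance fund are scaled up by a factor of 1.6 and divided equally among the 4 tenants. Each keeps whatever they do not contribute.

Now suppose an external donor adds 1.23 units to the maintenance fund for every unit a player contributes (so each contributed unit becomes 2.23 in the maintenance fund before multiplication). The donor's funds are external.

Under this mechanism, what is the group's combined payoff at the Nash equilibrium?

216.00 euros

Even with the mechanism, each unit contributed returns only 1.6 × 2.23 / 4 = 0.8920 per unit of net cost, so contributing nothing is still dominant.
Everyone keeps their endowment and the group total is 4 × 54 = 216.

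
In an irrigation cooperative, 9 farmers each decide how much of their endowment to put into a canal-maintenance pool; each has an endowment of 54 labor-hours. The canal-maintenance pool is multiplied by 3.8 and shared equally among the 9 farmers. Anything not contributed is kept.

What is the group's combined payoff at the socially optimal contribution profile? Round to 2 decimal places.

Each contributed unit returns 3.800 to the group as a whole (0.4222 to each of 9 players), which exceeds 1, so the social optimum is full contribution: group total = 3.800 × 486 = 1846.80.

1846.80 labor-hours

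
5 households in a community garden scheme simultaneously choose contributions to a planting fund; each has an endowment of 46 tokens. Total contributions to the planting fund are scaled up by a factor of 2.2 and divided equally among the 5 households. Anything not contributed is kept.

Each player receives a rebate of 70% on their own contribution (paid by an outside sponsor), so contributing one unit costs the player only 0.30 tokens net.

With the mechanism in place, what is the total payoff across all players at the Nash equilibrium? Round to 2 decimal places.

667.00 tokens

Under the mechanism each unit contributed yields (2.2/5) / 0.30 = 1.4667 back to its contributor per unit of net cost, which exceeds 1, making full contribution the dominant choice for everyone.
So the Nash equilibrium is full contribution by all 5; the group earns 5 × (46 × 0.70 + 2.2 × 46) = 667.00.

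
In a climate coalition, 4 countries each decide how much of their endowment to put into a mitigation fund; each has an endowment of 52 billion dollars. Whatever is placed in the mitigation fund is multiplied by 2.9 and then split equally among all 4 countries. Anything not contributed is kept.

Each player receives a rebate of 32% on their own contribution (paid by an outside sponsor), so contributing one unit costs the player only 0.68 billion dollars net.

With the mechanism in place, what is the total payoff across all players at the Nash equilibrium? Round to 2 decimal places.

669.76 billion dollars

The effective private return per unit is now (2.9/4) / 0.68 = 1.0662 > 1, so every player's dominant strategy flips to full contribution.
At the Nash equilibrium everyone contributes 52. Group total payoff = 4 × (52 × 0.32 + 2.9 × 52) = 669.76.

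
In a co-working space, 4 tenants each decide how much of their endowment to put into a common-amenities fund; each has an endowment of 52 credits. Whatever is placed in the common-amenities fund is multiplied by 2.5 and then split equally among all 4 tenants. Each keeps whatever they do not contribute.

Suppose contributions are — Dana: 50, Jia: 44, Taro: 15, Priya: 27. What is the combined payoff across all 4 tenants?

Total contributed: 50 + 44 + 15 + 27 = 136; total kept: 4 × 52 − 136 = 72.
The common-amenities fund pays out 2.5 × 136 = 340.00 in aggregate.
Group total = 72 + 340.00 = 412.00.

412.00 credits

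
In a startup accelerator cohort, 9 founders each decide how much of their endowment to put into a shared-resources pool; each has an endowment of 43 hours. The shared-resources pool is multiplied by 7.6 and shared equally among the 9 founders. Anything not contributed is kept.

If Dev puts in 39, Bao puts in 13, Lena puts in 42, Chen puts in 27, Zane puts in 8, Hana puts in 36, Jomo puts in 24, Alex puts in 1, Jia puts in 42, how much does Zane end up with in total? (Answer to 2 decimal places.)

230.91 hours

Total contributed: 39 + 13 + 42 + 27 + 8 + 36 + 24 + 1 + 42 = 232.
Each receives 7.6 × 232 / 9 = 195.91 from the shared-resources pool.
Zane keeps 43 − 8 = 35, so Zane's payoff is 35 + 195.91 = 230.91.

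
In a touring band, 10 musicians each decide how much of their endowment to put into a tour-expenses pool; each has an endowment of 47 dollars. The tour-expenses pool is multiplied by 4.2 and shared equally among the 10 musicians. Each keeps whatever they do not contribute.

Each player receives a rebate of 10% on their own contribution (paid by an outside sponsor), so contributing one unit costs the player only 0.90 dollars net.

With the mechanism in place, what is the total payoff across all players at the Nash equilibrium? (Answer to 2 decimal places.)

With the mechanism, a contributed unit returns (4.2/10) / 0.90 = 0.4667 per unit of net cost — still below 1 — so contributing 0 remains dominant for every player.
Everyone keeps their endowment and the group total is 10 × 47 = 470.

470.00 dollars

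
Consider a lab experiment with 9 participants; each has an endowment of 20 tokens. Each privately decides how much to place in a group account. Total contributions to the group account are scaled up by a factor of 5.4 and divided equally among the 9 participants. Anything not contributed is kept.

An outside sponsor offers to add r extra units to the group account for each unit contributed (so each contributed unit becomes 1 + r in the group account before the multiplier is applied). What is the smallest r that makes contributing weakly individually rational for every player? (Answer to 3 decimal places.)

With matching at rate r, one contributed unit becomes (1 + r) in the group account and returns 5.4 × (1 + r) / 9 to the contributor.
Setting this equal to 1: 1 + r = 9/5.4 = 1.6667.
So the minimum matching rate is r = 1.6667 − 1 = 0.667.

0.667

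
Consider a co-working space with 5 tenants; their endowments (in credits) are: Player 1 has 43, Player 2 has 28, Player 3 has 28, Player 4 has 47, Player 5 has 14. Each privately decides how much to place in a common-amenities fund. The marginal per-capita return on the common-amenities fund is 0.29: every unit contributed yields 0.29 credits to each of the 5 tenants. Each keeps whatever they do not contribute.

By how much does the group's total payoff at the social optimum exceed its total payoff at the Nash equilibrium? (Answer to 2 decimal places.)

The private return per contributed unit is 0.29 < 1 for everyone, so the Nash equilibrium is zero contribution and the group total is Σ E_j = 43 + 28 + 28 + 47 + 14 = 160.
Each contributed unit returns 1.450 to the group, so the social optimum is full contribution by everyone: group total = 1.450 × 160 = 232.00.
Efficiency loss = (1.450 − 1) × 160 = 72.00.

72.00 credits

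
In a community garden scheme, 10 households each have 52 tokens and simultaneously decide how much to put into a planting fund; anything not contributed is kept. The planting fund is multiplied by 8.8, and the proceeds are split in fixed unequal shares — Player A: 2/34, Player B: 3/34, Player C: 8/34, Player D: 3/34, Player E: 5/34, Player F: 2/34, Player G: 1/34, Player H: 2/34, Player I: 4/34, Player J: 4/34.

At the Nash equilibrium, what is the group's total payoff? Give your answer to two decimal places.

Player j's private return per contributed unit is 8.8 × (j's share). Contributing is weakly dominant for j when that share is at least 1/8.8 = 0.1136, and contributing 0 is dominant otherwise.
The shares above 0.1136 belong to Player C, Player E, Player I and Player J, contributing 52 each; the remaining 6 contribute 0. Total contributed: 208.
The planting fund pays out 8.8 × 208 = 1830.40 in total (split across the unequal shares, but the aggregate is all that matters for the group sum).
The 6 free-riders keep 52 each, adding 312. Group total = 312 + 1830.40 = 2142.40.

2142.40 tokens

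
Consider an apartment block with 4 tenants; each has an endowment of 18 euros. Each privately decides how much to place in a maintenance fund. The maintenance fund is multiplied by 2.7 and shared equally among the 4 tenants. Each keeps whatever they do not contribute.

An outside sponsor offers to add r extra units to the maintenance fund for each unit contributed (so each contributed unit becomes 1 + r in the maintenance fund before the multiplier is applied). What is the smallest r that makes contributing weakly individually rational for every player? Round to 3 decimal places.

0.481

With matching at rate r, one contributed unit becomes (1 + r) in the maintenance fund and returns 2.7 × (1 + r) / 4 to the contributor.
Setting this equal to 1: 1 + r = 4/2.7 = 1.4815.
So the minimum matching rate is r = 1.4815 − 1 = 0.481.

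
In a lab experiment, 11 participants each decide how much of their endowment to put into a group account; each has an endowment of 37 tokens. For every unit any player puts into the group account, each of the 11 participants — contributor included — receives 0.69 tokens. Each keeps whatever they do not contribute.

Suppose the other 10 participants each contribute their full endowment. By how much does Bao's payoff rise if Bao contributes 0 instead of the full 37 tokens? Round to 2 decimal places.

11.47 tokens

Switching from a contribution of 37 to 0 lets Bao keep an extra 37 tokens, but lowers the group account by 37, which costs Bao their own share of that drop: 0.69 × 37 = 25.53.
Net gain = 37 − 25.53 = 11.47. The private return per contributed unit (0.69) is below 1, so free-riding is indeed the best response regardless of what the others do.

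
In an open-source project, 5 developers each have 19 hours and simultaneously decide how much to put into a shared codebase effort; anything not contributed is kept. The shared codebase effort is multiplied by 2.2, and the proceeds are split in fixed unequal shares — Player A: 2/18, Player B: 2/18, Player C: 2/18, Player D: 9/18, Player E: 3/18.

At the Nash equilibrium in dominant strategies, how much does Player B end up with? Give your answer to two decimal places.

23.64 hours

A player with share s gets back 2.2·s per unit contributed, so full contribution is dominant for anyone with s > 1/2.2 = 0.4545 and zero contribution is dominant for anyone below.
Only Player D (9/18) clears that bar, contributing 19; the remaining 4 contribute 0. Total contributed: 19.
Player B keeps 19 and receives 2.2 × 19 × 2/18 = 4.64 from the shared codebase effort, for a payoff of 23.64.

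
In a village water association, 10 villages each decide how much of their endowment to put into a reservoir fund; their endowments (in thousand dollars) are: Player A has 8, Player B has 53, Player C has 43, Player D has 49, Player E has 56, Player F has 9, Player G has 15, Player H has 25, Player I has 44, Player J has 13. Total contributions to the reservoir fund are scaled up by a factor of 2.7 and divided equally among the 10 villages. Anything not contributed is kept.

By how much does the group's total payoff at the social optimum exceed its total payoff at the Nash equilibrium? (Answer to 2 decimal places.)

The private return per contributed unit is 2.7/10 = 0.2700 < 1 for every player regardless of endowment, so the Nash equilibrium is zero contribution and the group total is Σ E_j = 8 + 53 + 43 + 49 + 56 + 9 + 15 + 25 + 44 + 13 = 315.
Each contributed unit returns 2.700 to the group, so the social optimum is full contribution by everyone: group total = 2.700 × 315 = 850.50.
Efficiency loss = (2.700 − 1) × 315 = 535.50.

535.50 thousand dollars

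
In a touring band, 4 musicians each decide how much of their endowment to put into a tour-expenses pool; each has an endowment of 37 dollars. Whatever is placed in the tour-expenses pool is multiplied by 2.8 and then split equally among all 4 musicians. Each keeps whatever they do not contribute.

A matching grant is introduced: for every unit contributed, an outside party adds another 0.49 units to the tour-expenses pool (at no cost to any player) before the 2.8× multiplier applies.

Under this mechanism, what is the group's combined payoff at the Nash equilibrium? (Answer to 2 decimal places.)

617.46 dollars

Under the mechanism each unit contributed yields 2.8 × 1.49 / 4 = 1.0430 back to its contributor per unit of net cost, which exceeds 1, making full contribution the dominant choice for everyone.
So the Nash equilibrium is full contribution by all 4; the group earns 2.8 × 1.49 × 148 = 617.46.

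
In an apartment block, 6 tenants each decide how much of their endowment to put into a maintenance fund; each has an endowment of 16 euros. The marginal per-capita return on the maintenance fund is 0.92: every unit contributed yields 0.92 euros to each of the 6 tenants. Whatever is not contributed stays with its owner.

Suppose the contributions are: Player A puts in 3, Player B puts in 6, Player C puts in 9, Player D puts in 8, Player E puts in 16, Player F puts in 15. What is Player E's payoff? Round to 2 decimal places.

52.44 euros

Total contributed: 3 + 6 + 9 + 8 + 16 + 15 = 57.
Each receives 0.92 × 57 = 52.44 from the maintenance fund.
Player E keeps 16 − 16 = 0, so Player E's payoff is 0 + 52.44 = 52.44.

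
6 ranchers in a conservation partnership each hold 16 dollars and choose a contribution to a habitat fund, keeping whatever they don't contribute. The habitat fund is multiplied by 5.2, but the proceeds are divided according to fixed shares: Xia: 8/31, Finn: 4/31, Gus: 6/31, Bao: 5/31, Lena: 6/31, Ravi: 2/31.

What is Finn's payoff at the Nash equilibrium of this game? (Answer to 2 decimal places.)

For player j, contributing a unit is worthwhile iff 5.2 × (j's share) ≥ 1, i.e. iff j's share is at least 0.1923.
Xia, Gus and Lena are above the threshold, contributing 16 each; the remaining 3 contribute 0. Total contributed: 48.
Finn keeps 16 and receives 5.2 × 48 × 4/31 = 32.21 from the habitat fund, for a payoff of 48.21.

48.21 dollars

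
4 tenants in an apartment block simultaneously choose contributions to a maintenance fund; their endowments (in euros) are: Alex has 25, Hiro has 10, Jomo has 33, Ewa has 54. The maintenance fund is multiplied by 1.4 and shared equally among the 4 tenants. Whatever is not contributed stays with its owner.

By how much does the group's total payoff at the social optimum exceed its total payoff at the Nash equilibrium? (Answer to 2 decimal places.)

48.80 euros

The private return per contributed unit is 1.4/4 = 0.3500 < 1 for every player regardless of endowment, so the Nash equilibrium is zero contribution and the group total is Σ E_j = 25 + 10 + 33 + 54 = 122.
Each contributed unit returns 1.400 to the group, so the social optimum is full contribution by everyone: group total = 1.400 × 122 = 170.80.
Efficiency loss = (1.400 − 1) × 122 = 48.80.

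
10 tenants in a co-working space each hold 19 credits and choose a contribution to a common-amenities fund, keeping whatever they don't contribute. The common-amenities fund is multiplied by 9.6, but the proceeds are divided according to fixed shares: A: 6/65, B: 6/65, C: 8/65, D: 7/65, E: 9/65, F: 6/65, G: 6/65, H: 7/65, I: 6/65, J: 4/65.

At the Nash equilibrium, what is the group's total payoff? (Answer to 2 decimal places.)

Each unit j contributes comes back to j as 9.6 × (j's share), so j prefers to contribute only if that share exceeds 1/9.6 = 0.1042; otherwise keeping the unit dominates.
The shares above 0.1042 belong to C, D, E and H, contributing 19 each; the remaining 6 contribute 0. Total contributed: 76.
The common-amenities fund pays out 9.6 × 76 = 729.60 in total (split across the unequal shares, but the aggregate is all that matters for the group sum).
The 6 free-riders keep 19 each, adding 114. Group total = 114 + 729.60 = 843.60.

843.60 credits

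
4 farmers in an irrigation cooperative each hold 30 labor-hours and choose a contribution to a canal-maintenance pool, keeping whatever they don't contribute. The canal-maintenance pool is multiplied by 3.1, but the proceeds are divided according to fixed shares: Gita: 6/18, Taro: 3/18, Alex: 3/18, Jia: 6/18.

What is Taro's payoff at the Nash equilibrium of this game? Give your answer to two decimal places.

61.00 labor-hours

A player with share s gets back 3.1·s per unit contributed, so full contribution is dominant for anyone with s > 1/3.1 = 0.3226 and zero contribution is dominant for anyone below.
Gita and Jia clear that bar, contributing 30 each; the remaining 2 contribute 0. Total contributed: 60.
Taro keeps 30 and receives 3.1 × 60 × 3/18 = 31.00 from the canal-maintenance pool, for a payoff of 61.00.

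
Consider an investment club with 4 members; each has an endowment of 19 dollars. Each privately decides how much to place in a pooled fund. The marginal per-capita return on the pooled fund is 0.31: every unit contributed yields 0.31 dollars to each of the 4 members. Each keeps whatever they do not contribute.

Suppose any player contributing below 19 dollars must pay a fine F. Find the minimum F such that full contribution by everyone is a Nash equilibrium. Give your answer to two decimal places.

13.11 dollars

Given the others contribute fully, the best deviation is to contribute 0 (any partial contribution still incurs the fine and gives up units whose private return 0.31 is below 1).
Deviating from 19 to 0 saves 19 dollars but forfeits the deviator's share of the drop in the pooled fund: 0.31 × 19 = 5.89.
So the deviation gain is 19 − 5.89 = 13.11, and the fine must be at least 13.11 dollars to wipe it out.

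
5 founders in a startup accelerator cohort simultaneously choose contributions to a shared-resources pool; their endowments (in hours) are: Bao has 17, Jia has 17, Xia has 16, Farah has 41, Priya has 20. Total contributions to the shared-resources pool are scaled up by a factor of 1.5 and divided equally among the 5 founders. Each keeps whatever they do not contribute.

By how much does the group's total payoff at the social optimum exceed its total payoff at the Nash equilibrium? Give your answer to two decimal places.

The private return per contributed unit is 1.5/5 = 0.3000 < 1 for every player regardless of endowment, so the Nash equilibrium is zero contribution and the group total is Σ E_j = 17 + 17 + 16 + 41 + 20 = 111.
Each contributed unit returns 1.500 to the group, so the social optimum is full contribution by everyone: group total = 1.500 × 111 = 166.50.
Efficiency loss = (1.500 − 1) × 111 = 55.50.

55.50 hours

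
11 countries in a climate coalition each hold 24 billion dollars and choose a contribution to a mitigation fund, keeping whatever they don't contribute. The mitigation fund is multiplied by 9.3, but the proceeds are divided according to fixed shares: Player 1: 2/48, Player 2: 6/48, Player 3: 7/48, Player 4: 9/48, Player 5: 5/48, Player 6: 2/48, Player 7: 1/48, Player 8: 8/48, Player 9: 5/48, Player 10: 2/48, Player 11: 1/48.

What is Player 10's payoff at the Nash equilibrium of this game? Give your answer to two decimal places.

61.20 billion dollars

A player with share s gets back 9.3·s per unit contributed, so full contribution is dominant for anyone with s > 1/9.3 = 0.1075 and zero contribution is dominant for anyone below.
Player 2, Player 3, Player 4 and Player 8 are above the threshold, contributing 24 each; the remaining 7 contribute 0. Total contributed: 96.
Player 10 keeps 24 and receives 9.3 × 96 × 2/48 = 37.20 from the mitigation fund, for a payoff of 61.20.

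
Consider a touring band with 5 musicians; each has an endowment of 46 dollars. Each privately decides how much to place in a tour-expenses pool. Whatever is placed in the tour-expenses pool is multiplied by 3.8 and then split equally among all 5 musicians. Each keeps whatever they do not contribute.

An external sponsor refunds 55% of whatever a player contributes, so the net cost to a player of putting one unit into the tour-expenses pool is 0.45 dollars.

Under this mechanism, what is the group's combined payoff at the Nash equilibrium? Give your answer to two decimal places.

1000.50 dollars

With the mechanism, a contributed unit returns (3.8/5) / 0.45 = 1.6889 per unit of net cost to the contributor — now above 1 — so contributing fully is weakly dominant for every player.
So the Nash equilibrium is full contribution by all 5; the group earns 5 × (46 × 0.55 + 3.8 × 46) = 1000.50.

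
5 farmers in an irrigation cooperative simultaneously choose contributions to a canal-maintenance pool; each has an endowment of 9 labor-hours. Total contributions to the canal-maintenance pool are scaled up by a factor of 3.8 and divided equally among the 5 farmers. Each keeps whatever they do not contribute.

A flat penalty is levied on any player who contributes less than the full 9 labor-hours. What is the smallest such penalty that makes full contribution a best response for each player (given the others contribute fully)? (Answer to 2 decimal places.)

Given the others contribute fully, the best deviation is to contribute 0 (any partial contribution still incurs the fine and gives up units whose private return 0.7600 is below 1).
Deviating from 9 to 0 saves 9 labor-hours but forfeits the deviator's share of the drop in the canal-maintenance pool: 3.8/5 × 9 = 6.84.
So the deviation gain is 9 − 6.84 = 2.16, and the fine must be at least 2.16 labor-hours to wipe it out.

2.16 labor-hours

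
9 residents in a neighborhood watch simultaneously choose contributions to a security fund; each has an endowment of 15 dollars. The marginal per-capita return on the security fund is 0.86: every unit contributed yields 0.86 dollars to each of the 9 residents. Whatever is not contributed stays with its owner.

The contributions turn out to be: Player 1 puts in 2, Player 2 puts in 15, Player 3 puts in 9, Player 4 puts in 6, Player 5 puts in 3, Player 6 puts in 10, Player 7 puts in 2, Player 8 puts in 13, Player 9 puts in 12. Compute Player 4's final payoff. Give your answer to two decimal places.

Total contributed: 2 + 15 + 9 + 6 + 3 + 10 + 2 + 13 + 12 = 72.
Each receives 0.86 × 72 = 61.92 from the security fund.
Player 4 keeps 15 − 6 = 9, so Player 4's payoff is 9 + 61.92 = 70.92.

70.92 dollars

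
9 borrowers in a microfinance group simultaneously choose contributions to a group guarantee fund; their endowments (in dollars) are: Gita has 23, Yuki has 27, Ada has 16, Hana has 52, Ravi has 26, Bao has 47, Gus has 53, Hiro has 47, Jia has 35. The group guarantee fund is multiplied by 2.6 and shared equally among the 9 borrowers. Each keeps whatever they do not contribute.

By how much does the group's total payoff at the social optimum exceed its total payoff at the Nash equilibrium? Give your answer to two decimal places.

The private return per contributed unit is 2.6/9 = 0.2889 < 1 for every player regardless of endowment, so the Nash equilibrium is zero contribution and the group total is Σ E_j = 23 + 27 + 16 + 52 + 26 + 47 + 53 + 47 + 35 = 326.
Each contributed unit returns 2.600 to the group, so the social optimum is full contribution by everyone: group total = 2.600 × 326 = 847.60.
Efficiency loss = (2.600 − 1) × 326 = 521.60.

521.60 dollars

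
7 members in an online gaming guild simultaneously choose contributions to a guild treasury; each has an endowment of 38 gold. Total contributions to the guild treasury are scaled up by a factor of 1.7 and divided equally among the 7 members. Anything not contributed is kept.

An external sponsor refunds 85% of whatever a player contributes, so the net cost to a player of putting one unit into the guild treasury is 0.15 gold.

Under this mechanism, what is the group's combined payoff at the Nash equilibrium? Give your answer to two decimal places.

678.30 gold

With the mechanism, a contributed unit returns (1.7/7) / 0.15 = 1.6190 per unit of net cost to the contributor — now above 1 — so contributing fully is weakly dominant for every player.
At the Nash equilibrium everyone contributes 38. Group total payoff = 7 × (38 × 0.85 + 1.7 × 38) = 678.30.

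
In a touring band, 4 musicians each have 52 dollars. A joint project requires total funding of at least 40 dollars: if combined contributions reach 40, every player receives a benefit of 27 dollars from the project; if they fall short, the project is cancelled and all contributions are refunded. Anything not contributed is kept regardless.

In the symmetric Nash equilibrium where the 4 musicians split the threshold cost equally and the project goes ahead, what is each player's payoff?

69 dollars

Equal share of the threshold: 40/4 = 10.
At this profile no one gains by cutting their contribution: any cut drops the total below 40, the project is cancelled, contributions are refunded, and the deviator ends with 52, which is less than 52 − 10 + 27 = 69. Contributing more than 10 just wastes the excess. So contributing exactly 10 is a best response.
Each player's payoff: 52 − 10 + 27 = 69.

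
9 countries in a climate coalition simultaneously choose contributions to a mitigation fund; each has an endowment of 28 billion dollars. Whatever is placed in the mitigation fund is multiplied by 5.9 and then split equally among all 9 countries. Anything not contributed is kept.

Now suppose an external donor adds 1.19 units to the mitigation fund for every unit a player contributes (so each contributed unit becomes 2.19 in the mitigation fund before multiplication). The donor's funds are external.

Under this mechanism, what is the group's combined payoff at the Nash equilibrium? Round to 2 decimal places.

With the mechanism, a contributed unit returns 5.9 × 2.19 / 9 = 1.4357 per unit of net cost to the contributor — now above 1 — so contributing fully is weakly dominant for every player.
At the Nash equilibrium everyone contributes 28. Group total payoff = 5.9 × 2.19 × 252 = 3256.09.

3256.09 billion dollars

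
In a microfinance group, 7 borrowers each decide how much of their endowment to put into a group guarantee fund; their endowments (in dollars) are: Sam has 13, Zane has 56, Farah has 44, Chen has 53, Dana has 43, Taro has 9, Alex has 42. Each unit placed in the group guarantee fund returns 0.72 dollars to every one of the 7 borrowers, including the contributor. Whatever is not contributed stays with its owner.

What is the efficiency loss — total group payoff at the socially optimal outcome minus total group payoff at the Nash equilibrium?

1050.40 dollars

The private return per contributed unit is 0.72 < 1 for everyone, so the Nash equilibrium is zero contribution and the group total is Σ E_j = 13 + 56 + 44 + 53 + 43 + 9 + 42 = 260.
Each contributed unit returns 5.040 to the group, so the social optimum is full contribution by everyone: group total = 5.040 × 260 = 1310.40.
Efficiency loss = (5.040 − 1) × 260 = 1050.40.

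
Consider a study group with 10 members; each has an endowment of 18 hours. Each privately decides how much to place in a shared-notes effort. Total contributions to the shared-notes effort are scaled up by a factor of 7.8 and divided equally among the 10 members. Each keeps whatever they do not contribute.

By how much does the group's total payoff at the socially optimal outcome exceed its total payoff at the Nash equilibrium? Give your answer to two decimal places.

Each contributed unit returns 7.8/10 = 0.7800 to its contributor — below 1 — so contributing 0 is dominant for every player. At the Nash equilibrium everyone keeps their 18, and the group total is 10 × 18 = 180.
Each contributed unit returns 7.800 to the group as a whole (0.7800 to each of 10 players), which exceeds 1, so the social optimum is full contribution: group total = 7.800 × 180 = 1404.00.
Efficiency loss = 1404.00 − 180 = 1224.00.

1224.00 hours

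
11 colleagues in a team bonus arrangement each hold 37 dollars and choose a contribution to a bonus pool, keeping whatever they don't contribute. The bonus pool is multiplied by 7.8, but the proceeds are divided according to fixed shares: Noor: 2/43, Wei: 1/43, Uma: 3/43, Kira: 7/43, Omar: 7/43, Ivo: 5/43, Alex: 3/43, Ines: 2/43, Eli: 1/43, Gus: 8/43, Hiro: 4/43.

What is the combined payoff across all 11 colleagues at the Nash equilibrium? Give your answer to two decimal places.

1161.80 dollars

Player j's private return per contributed unit is 7.8 × (j's share). Contributing is weakly dominant for j when that share is at least 1/7.8 = 0.1282, and contributing 0 is dominant otherwise.
The shares above 0.1282 belong to Kira, Omar and Gus, contributing 37 each; the remaining 8 contribute 0. Total contributed: 111.
The bonus pool pays out 7.8 × 111 = 865.80 in total (split across the unequal shares, but the aggregate is all that matters for the group sum).
The 8 free-riders keep 37 each, adding 296. Group total = 296 + 865.80 = 1161.80.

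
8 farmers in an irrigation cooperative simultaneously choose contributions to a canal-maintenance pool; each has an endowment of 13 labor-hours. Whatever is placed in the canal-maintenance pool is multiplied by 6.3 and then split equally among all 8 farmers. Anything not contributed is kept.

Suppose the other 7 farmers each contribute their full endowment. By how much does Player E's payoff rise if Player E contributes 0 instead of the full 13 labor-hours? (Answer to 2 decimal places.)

2.76 labor-hours

Switching from a contribution of 13 to 0 lets Player E keep an extra 13 labor-hours, but lowers the canal-maintenance pool by 13, which costs Player E their own share of that drop: 6.3/8 × 13 = 10.24.
Net gain = 13 − 10.24 = 2.76. The private return per contributed unit (0.7875) is below 1, so free-riding is indeed the best response regardless of what the others do.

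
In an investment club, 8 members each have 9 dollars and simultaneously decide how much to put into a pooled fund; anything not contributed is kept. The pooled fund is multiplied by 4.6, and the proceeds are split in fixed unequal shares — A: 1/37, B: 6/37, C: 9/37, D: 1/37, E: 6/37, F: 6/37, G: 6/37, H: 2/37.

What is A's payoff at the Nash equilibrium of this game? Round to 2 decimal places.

10.12 dollars

Player j's private return per contributed unit is 4.6 × (j's share). Contributing is weakly dominant for j when that share is at least 1/4.6 = 0.2174, and contributing 0 is dominant otherwise.
Only C (9/37) clears that bar, contributing 9; the remaining 7 contribute 0. Total contributed: 9.
A keeps 9 and receives 4.6 × 9 × 1/37 = 1.12 from the pooled fund, for a payoff of 10.12.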